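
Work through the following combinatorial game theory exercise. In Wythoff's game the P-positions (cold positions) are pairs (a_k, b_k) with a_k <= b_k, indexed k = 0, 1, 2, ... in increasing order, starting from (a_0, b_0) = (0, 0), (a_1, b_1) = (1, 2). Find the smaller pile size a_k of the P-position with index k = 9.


By Wythoff's theorem, a_k = floor(k * phi) and b_k = floor(k * phi^2) = a_k + k, where phi = (1 + sqrt(5))/2 is the golden ratio.
phi = (1 + sqrt(5))/2 = 1.618034
k = 9
k * phi = 9 * 1.618034 = 14.562306
a_9 = floor(k * phi) = 14

14


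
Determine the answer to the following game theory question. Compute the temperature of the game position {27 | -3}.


The game is {27 | -3}, a switch {a | b} with numbers a > b.
Cooling {a | b} by t gives {a - t | b + t}, which stops being hot when a - t = b + t, i.e. at t = (a - b)/2. So the temperature of a switch is (a - b)/2.
Temperature = (Left option - Right option) / 2
= (27 - (-3)) / 2
= 30 / 2
= 15

15


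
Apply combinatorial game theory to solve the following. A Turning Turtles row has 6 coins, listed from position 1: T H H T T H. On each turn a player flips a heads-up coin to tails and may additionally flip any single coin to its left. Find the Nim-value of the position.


Coins: T H H T T H
Key fact: a single head at position k behaves exactly like a Nim heap of size k (turning it to T and optionally flipping a coin at j < k corresponds to moving the heap from k to j, or to 0), and heads combine as a disjunctive sum (two heads at the same place would cancel, matching j XOR j = 0). So the Nim-value is the XOR of the 1-indexed positions of the heads.
Face-up positions (1-indexed): [2, 3, 6]
XOR 0 with 2: 0 XOR 2 = 2
XOR 2 with 3: 2 XOR 3 = 1
XOR 1 with 6: 1 XOR 6 = 7
Nim-value = 7

7


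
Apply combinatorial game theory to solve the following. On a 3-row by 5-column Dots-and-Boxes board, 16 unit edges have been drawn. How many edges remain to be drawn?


Grid: 3 x 5 boxes, i.e. 4 rows and 6 columns of dots.
Horizontal edges: (rows + 1) * cols = 4 * 5 = 20
Vertical edges: rows * (cols + 1) = 3 * 6 = 18
Total edges: 20 + 18 = 38
Edges drawn: 16
Remaining: 38 - 16 = 22

22


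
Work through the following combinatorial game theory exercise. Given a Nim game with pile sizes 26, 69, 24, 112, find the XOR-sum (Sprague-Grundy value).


We need the XOR (exclusive or) of all pile sizes.
After XOR-ing pile 1 (size 26): 0 XOR 26 = 26
After XOR-ing pile 2 (size 69): 26 XOR 69 = 95
After XOR-ing pile 3 (size 24): 95 XOR 24 = 71
After XOR-ing pile 4 (size 112): 71 XOR 112 = 55
The Nim-value of this position is 55.

55


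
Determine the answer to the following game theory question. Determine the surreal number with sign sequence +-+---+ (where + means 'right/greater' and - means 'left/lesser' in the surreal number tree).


Sign expansion: +-+---+
Rule: track bounds (lo, hi), initially (-inf, +inf). On '+', the current value becomes lo and we move to the simplest number in (value, hi): value + 1 if hi = +inf, otherwise the midpoint (value + hi)/2. On '-', the current value becomes hi and we move to value - 1 if lo = -inf, otherwise the midpoint (lo + value)/2.
Start at 0.
Step 1: sign = +, move right. Bounds: (0, +inf). Value = 1
Step 2: sign = -, move left. Bounds: (0, 1). Value = 1/2
Step 3: sign = +, move right. Bounds: (1/2, 1). Value = 3/4
Step 4: sign = -, move left. Bounds: (1/2, 3/4). Value = 5/8
Step 5: sign = -, move left. Bounds: (1/2, 5/8). Value = 9/16
Step 6: sign = -, move left. Bounds: (1/2, 9/16). Value = 17/32
Step 7: sign = +, move right. Bounds: (17/32, 9/16). Value = 35/64
The surreal number with sign expansion +-+---+ is 35/64.

35/64


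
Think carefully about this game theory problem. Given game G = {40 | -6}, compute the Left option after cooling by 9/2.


Original game: {40 | -6} (a switch {a | b} with a > b).
Cooling by t (for t below the temperature (a - b)/2 = 23) taxes each move by t: {a | b} cooled by t is {a - t | b + t}.
Cooling amount: t = 9/2
Cooled Left option: 40 - 9/2 = 71/2
Cooled Right option: -6 + 9/2 = -3/2
Cooled game: {71/2 | -3/2}
Left option = 71/2

71/2


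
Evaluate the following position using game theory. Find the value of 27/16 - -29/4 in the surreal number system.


x = 27/16, y = -29/4
Converting to common denominator: 16
x = 27/16, y = -116/16
x - y = 27/16 - -29/4 = 143/16

143/16


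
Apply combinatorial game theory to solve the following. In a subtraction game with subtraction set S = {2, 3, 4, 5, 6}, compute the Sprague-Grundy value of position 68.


The subtraction set is S = {2, 3, 4, 5, 6}.
G(k) = mex{ G(k - s) : s in S, s <= k }. We compute iteratively: G(0) = 0.
G(1) = mex({}) = 0
G(2) = mex({0}) = 1
G(3) = mex({0}) = 1
G(4) = mex({0, 1}) = 2
G(5) = mex({0, 1}) = 2
G(6) = mex({0, 1, 2}) = 3
G(7) = mex({0, 1, 2}) = 3
G(8) = mex({1, 2, 3}) = 0
G(9) = mex({1, 2, 3}) = 0
G(10) = mex({0, 2, 3}) = 1
G(11) = mex({0, 2, 3}) = 1
G(12) = mex({0, 1, 3}) = 2
G(13) = mex({0, 1, 3}) = 2
Observe that G(8)..G(13) = 0, 0, 1, 1, 2, 2 repeats G(0)..G(5) = 0, 0, 1, 1, 2, 2.
For k >= max(S) = 6, G(k) is determined by the previous 6 values G(k-6)..G(k-1); a window of 6 consecutive values has recurred shifted by 8, so by induction G(k + 8) = G(k) for all k >= 0: the sequence is periodic from the start with period 8.
One period: G(0..7) = 0, 0, 1, 1, 2, 2, 3, 3.
68 mod 8 = 4, so G(68) = G(4) = 2.

2


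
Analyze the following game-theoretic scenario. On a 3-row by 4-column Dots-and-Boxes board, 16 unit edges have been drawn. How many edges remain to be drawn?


Grid: 3 x 4 boxes, i.e. 4 rows and 5 columns of dots.
Horizontal edges: (rows + 1) * cols = 4 * 4 = 16
Vertical edges: rows * (cols + 1) = 3 * 5 = 15
Total edges: 16 + 15 = 31
Edges drawn: 16
Remaining: 31 - 16 = 15

15


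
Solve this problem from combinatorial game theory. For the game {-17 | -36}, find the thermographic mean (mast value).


Game = {-17 | -36}, a switch {a | b} with numbers a > b.
Its thermograph has left wall a - t and right wall b + t, which meet at t = (a - b)/2, where both equal (a + b)/2. So the mast (mean value) is at (a + b)/2.
Mean = (-17 + (-36))/2 = -53/2 = -53/2

-53/2


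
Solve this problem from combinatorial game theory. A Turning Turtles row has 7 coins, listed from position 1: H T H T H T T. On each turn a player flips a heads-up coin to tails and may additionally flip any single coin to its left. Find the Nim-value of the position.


Coins: H T H T H T T
Key fact: a single head at position k behaves exactly like a Nim heap of size k (turning it to T and optionally flipping a coin at j < k corresponds to moving the heap from k to j, or to 0), and heads combine as a disjunctive sum (two heads at the same place would cancel, matching j XOR j = 0). So the Nim-value is the XOR of the 1-indexed positions of the heads.
Face-up positions (1-indexed): [1, 3, 5]
XOR 0 with 1: 0 XOR 1 = 1
XOR 1 with 3: 1 XOR 3 = 2
XOR 2 with 5: 2 XOR 5 = 7
Nim-value = 7

7


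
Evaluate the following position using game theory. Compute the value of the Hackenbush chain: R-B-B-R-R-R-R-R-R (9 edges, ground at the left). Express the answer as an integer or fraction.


Edges (from ground): R-B-B-R-R-R-R-R-R
By Berlekamp's sign-expansion rule, a Blue-Red Hackenbush stalk has the value of the surreal number whose sign sequence is the edge sequence with B -> + and R -> -.
Sign sequence: -++------
Trace the sign expansion in the surreal number tree, starting from 0:
Edge 1: R (sign -) -> bounds (-inf, 0), value = -1
Edge 2: B (sign +) -> bounds (-1, 0), value = -1/2
Edge 3: B (sign +) -> bounds (-1/2, 0), value = -1/4
Edge 4: R (sign -) -> bounds (-1/2, -1/4), value = -3/8
Edge 5: R (sign -) -> bounds (-1/2, -3/8), value = -7/16
Edge 6: R (sign -) -> bounds (-1/2, -7/16), value = -15/32
Edge 7: R (sign -) -> bounds (-1/2, -15/32), value = -31/64
Edge 8: R (sign -) -> bounds (-1/2, -31/64), value = -63/128
Edge 9: R (sign -) -> bounds (-1/2, -63/128), value = -127/256
Game value = -127/256

-127/256


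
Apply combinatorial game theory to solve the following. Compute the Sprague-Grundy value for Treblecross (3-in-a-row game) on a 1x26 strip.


Treblecross: place X on empty cells; 3-in-a-row wins.
Playing within two cells of an existing X lets the opponent win at once, so sensible play treats the cells i-2..i+2 around each X as dead. The player left with no safe cell loses, so this is a normal-play take-away game on strips of safe cells.
Placing X at cell i (0-indexed) of a strip of k safe cells leaves independent strips of sizes max(0, i-2) and max(0, k-i-3). Hence G(k) = mex{ G(max(0,i-2)) XOR G(max(0,k-i-3)) : 0 <= i < k }, with G(0) = 0.
G(1): splits (0,0):0^0=0 -> mex({0}) = 1
G(2): splits (0,0):0^0=0 -> mex({0}) = 1
G(3): splits (0,0):0^0=0 -> mex({0}) = 1
G(4): splits (0,1):0^1=1 (0,0):0^0=0 -> mex({0, 1}) = 2
G(5): splits (0,2):0^1=1 (0,1):0^1=1 (0,0):0^0=0 -> mex({0, 1}) = 2
G(6) = mex({1}) = 0
G(7) = mex({0, 1, 2}) = 3
G(8) = mex({0, 1, 2}) = 3
G(9) = mex({0, 2}) = 1
G(10) = mex({0, 2, 3}) = 1
G(11) = mex({0, 3}) = 1
G(12) = mex({1, 3}) = 0
G(13) = mex({0, 1, 2, 3}) = 4
G(14) = mex({0, 1, 2}) = 3
G(15) = mex({0, 1, 2}) = 3
G(16) = mex({0, 1, 2, 4}) = 3
G(17) = mex({0, 1, 3, 4}) = 2
G(18) = mex({0, 1, 3, 4}) = 2
G(19) = mex({0, 1, 3, 5}) = 2
G(20) = mex({0, 1, 2, 3, 5}) = 4
G(21) = mex({0, 1, 2, 3, 5}) = 4
G(22) = mex({1, 2, 6}) = 0
G(23) = mex({0, 1, 2, 3, 4, 6}) = 5
G(24) = mex({0, 1, 2, 3, 4}) = 5
G(25) = mex({0, 1, 3, 4, 7}) = 2
G(26) = mex({0, 1, 3, 4, 5, 7}) = 2
Therefore G(26) = 2.

2


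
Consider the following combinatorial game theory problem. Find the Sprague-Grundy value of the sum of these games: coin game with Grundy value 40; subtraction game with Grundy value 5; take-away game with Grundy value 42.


By the Sprague-Grundy theorem, the Grundy value of a sum of games is the XOR of individual Grundy values.
coin game: Grundy value = 40. Running XOR: 0 XOR 40 = 40
subtraction game: Grundy value = 5. Running XOR: 40 XOR 5 = 45
take-away game: Grundy value = 42. Running XOR: 45 XOR 42 = 7
The combined Grundy value is 7.

7


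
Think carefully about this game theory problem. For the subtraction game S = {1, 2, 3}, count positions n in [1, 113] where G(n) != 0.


Subtraction set S = {1, 2, 3}, so G(n) = n mod 4.
G(n) = 0 when n is a multiple of 4.
Multiples of 4 in [1, 113]: 28
N-positions (nonzero Grundy) = 113 - 28 = 85

85


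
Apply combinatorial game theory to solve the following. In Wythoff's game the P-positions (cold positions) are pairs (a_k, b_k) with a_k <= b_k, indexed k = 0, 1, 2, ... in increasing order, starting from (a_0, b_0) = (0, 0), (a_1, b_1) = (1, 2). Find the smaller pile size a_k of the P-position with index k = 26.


By Wythoff's theorem, a_k = floor(k * phi) and b_k = floor(k * phi^2) = a_k + k, where phi = (1 + sqrt(5))/2 is the golden ratio.
phi = (1 + sqrt(5))/2 = 1.618034
k = 26
k * phi = 26 * 1.618034 = 42.068884
a_26 = floor(k * phi) = 42

42


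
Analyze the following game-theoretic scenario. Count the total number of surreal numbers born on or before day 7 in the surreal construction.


Day 0: {|} = 0 is born. Count = 1.
Day n: the number of surreal numbers born by day n is 2^(n+1) - 1.
By day 0: 2^1 - 1 = 1
By day 1: 2^2 - 1 = 3
By day 2: 2^3 - 1 = 7
By day 3: 2^4 - 1 = 15
By day 4: 2^5 - 1 = 31
By day 5: 2^6 - 1 = 63
By day 6: 2^7 - 1 = 127
By day 7: 2^8 - 1 = 255
By day 7: 255 surreal numbers.

255


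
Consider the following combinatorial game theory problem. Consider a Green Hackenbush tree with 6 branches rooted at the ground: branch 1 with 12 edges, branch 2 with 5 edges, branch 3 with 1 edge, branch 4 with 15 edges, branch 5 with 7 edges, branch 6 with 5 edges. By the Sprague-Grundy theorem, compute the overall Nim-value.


The tree has 6 branches from the ground vertex.
In Green Hackenbush, the Nim-value of a simple path of length k is k.
Branch 1: length 12, Nim-value = 12
Branch 2: length 5, Nim-value = 5
Branch 3: length 1, Nim-value = 1
Branch 4: length 15, Nim-value = 15
Branch 5: length 7, Nim-value = 7
Branch 6: length 5, Nim-value = 5
Total Nim-value = XOR of all branch values:
0 XOR 12 = 12
12 XOR 5 = 9
9 XOR 1 = 8
8 XOR 15 = 7
7 XOR 7 = 0
0 XOR 5 = 5
Nim-value of the tree = 5

5


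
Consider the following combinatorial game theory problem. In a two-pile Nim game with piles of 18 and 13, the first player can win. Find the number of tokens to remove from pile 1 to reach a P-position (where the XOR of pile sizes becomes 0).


Piles: 18 and 13
Current XOR: 18 XOR 13 = 31 (non-zero, so this is an N-position).
To make the XOR zero, we need to find a move that balances the piles.
For pile 1 (size 18): target = 18 XOR 31 = 13
We reduce pile 1 from 18 to 13.
Tokens removed: 18 - 13 = 5
Verification: 13 XOR 13 = 0

5


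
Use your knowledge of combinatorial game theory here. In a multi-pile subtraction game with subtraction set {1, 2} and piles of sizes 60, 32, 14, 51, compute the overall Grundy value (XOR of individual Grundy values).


Subtraction set: {1, 2}
For this subtraction set, G(n) = n mod 3 (period = max + 1 = 3).
Pile 1 (size 60): G(60) = 60 mod 3 = 0
Pile 2 (size 32): G(32) = 32 mod 3 = 2
Pile 3 (size 14): G(14) = 14 mod 3 = 2
Pile 4 (size 51): G(51) = 51 mod 3 = 0
Total Grundy value = XOR of all: 0 XOR 2 XOR 2 XOR 0 = 0

0


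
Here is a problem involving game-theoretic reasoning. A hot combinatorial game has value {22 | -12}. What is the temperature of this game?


The game is {22 | -12}, a switch {a | b} with numbers a > b.
Cooling {a | b} by t gives {a - t | b + t}, which stops being hot when a - t = b + t, i.e. at t = (a - b)/2. So the temperature of a switch is (a - b)/2.
Temperature = (Left option - Right option) / 2
= (22 - (-12)) / 2
= 34 / 2
= 17

17


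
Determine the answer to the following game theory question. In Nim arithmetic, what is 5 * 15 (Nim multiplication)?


Nim multiplication is bilinear over XOR: (u XOR v) * w = (u*w) XOR (v*w).
So we split each operand into its bit components and XOR the pairwise Nim products.
5 = 1 + 4 (as XOR of powers of 2).
15 = 1 + 2 + 4 + 8 (as XOR of powers of 2).
Using the standard Nim-product table on single bits:
  2*2 = 3,   2*4 = 8,   2*8 = 12,
  4*4 = 6,   4*8 = 11,  8*8 = 13,
and  1*x = x (identity), k*l = l*k (commutative).
Pairwise Nim products:
  1 * 1 = 1
  1 * 2 = 2
  1 * 4 = 4
  1 * 8 = 8
  4 * 1 = 4
  4 * 2 = 8
  4 * 4 = 6
  4 * 8 = 11
XOR them: 1 XOR 2 XOR 4 XOR 8 XOR 4 XOR 8 XOR 6 XOR 11 = 14.
Result: 5 * 15 = 14 (in Nim).

14


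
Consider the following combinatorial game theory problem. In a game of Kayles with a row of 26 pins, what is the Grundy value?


Kayles: a move removes 1 or 2 adjacent pins from a contiguous row.
Removing pins from a row of k leaves two independent rows (a, b) with a + b = k - 1 (one pin) or a + b = k - 2 (two pins); an end removal gives a = 0.
By Sprague-Grundy, G(k) = mex{ G(a) XOR G(b) } over all these splits. G(0) = 0.
G(1): splits (0,0):0^0=0 -> mex({0}) = 1
G(2): splits (0,1):0^1=1 (0,0):0^0=0 -> mex({0, 1}) = 2
G(3): splits (0,2):0^2=2 (1,1):1^1=0 (0,1):0^1=1 -> mex({0, 1, 2}) = 3
G(4): splits (0,3):0^3=3 (1,2):1^2=3 (0,2):0^2=2 (1,1):1^1=0 -> mex({0, 2, 3}) = 1
G(5): splits (0,4):0^1=1 (1,3):1^3=2 (2,2):2^2=0 (0,3):0^3=3 (1,2):1^2=3 -> mex({0, 1, 2, 3}) = 4
G(6) = mex({0, 1, 2, 4}) = 3
G(7) = mex({0, 1, 3, 4, 5}) = 2
G(8) = mex({0, 2, 3, 5, 6}) = 1
G(9) = mex({0, 1, 2, 3, 6, 7}) = 4
G(10) = mex({0, 1, 3, 4, 5, 7}) = 2
G(11) = mex({0, 1, 2, 3, 4, 5}) = 6
G(12) = mex({0, 1, 2, 3, 5, 6, 7}) = 4
G(13) = mex({0, 2, 3, 4, 6, 7}) = 1
G(14) = mex({0, 1, 4, 5, 6, 7}) = 2
G(15) = mex({0, 1, 2, 3, 4, 5, 6}) = 7
G(16) = mex({0, 2, 3, 5, 6, 7}) = 1
G(17) = mex({0, 1, 2, 3, 5, 6, 7}) = 4
G(18) = mex({0, 1, 2, 4, 5, 6}) = 3
G(19) = mex({0, 1, 3, 4, 5, 7}) = 2
G(20) = mex({0, 2, 3, 4, 5, 6, 7}) = 1
G(21) = mex({0, 1, 2, 3, 5, 6, 7}) = 4
G(22) = mex({0, 1, 2, 3, 4, 5, 7}) = 6
G(23) = mex({0, 1, 2, 3, 4, 5, 6}) = 7
G(24) = mex({0, 1, 2, 3, 5, 6, 7}) = 4
G(25) = mex({0, 2, 3, 4, 6, 7}) = 1
G(26) = mex({0, 1, 3, 4, 5, 6, 7}) = 2
Therefore G(26) = 2.

2


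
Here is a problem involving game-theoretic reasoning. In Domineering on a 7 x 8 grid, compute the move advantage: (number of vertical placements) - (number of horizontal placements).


Board is 7 x 8 (rows x cols).
Left (vertical) placements: (rows-1) * cols = 6 * 8 = 48
Right (horizontal) placements: rows * (cols-1) = 7 * 7 = 49
Advantage = Left - Right = 48 - 49 = -1

-1


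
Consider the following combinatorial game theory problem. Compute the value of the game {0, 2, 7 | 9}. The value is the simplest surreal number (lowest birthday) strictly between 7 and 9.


Left options: {0, 2, 7}, max = 7
Right options: {9}, min = 9
All options are numbers and max(Left) < min(Right), so by the simplicity theorem the value is the simplest (earliest-born) number strictly between 7 and 9.
The only integer strictly between 7 and 9 is 8.
No non-integer in the interval can be simpler: if x is a non-integer in the interval, then floor(x) or ceil(x) also lies in the interval (the interval contains an integer), and both are proper prefixes of x's sign expansion, i.e. born earlier. So the game value is 8.
Game value = 8

8


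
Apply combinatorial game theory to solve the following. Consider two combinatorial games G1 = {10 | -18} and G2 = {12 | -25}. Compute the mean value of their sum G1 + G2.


G1 = {10 | -18}, G2 = {12 | -25}
Each is a switch {a | b} with numbers a > b; its mean value is (a + b)/2, and mean value is additive over game sums: m(G1 + G2) = m(G1) + m(G2).
Mean of G1 = (10 + (-18))/2 = -8/2 = -4
Mean of G2 = (12 + (-25))/2 = -13/2 = -13/2
Mean of G1 + G2 = -4 + -13/2 = -21/2

-21/2


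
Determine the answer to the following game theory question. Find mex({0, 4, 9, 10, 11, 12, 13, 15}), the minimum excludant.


Set = {0, 4, 9, 10, 11, 12, 13, 15}
0 is in the set.
1 is NOT in the set. This is the mex.
mex = 1

1


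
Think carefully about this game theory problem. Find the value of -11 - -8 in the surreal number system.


x = -11, y = -8
x - y = -11 - -8 = -3

-3


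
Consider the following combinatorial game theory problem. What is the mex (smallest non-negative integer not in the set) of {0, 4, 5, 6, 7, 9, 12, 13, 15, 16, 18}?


Set = {0, 4, 5, 6, 7, 9, 12, 13, 15, 16, 18}
0 is in the set.
1 is NOT in the set. This is the mex.
mex = 1

1


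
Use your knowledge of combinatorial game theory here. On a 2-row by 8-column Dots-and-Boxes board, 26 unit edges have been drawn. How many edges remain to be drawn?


Grid: 2 x 8 boxes, i.e. 3 rows and 9 columns of dots.
Horizontal edges: (rows + 1) * cols = 3 * 8 = 24
Vertical edges: rows * (cols + 1) = 2 * 9 = 18
Total edges: 24 + 18 = 42
Edges drawn: 26
Remaining: 42 - 26 = 16

16


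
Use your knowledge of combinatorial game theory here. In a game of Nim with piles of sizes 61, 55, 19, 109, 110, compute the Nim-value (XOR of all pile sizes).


We need the XOR (exclusive or) of all pile sizes.
After XOR-ing pile 1 (size 61): 0 XOR 61 = 61
After XOR-ing pile 2 (size 55): 61 XOR 55 = 10
After XOR-ing pile 3 (size 19): 10 XOR 19 = 25
After XOR-ing pile 4 (size 109): 25 XOR 109 = 116
After XOR-ing pile 5 (size 110): 116 XOR 110 = 26
The Nim-value of this position is 26.

26


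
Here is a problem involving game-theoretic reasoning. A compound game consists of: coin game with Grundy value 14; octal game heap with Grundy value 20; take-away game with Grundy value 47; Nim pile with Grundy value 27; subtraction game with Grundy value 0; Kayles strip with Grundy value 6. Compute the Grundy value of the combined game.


By the Sprague-Grundy theorem, the Grundy value of a sum of games is the XOR of individual Grundy values.
coin game: Grundy value = 14. Running XOR: 0 XOR 14 = 14
octal game heap: Grundy value = 20. Running XOR: 14 XOR 20 = 26
take-away game: Grundy value = 47. Running XOR: 26 XOR 47 = 53
Nim pile: Grundy value = 27. Running XOR: 53 XOR 27 = 46
subtraction game: Grundy value = 0. Running XOR: 46 XOR 0 = 46
Kayles strip: Grundy value = 6. Running XOR: 46 XOR 6 = 40
The combined Grundy value is 40.

40


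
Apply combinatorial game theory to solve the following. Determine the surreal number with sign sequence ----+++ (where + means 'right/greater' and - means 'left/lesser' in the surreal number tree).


Sign expansion: ----+++
Rule: track bounds (lo, hi), initially (-inf, +inf). On '+', the current value becomes lo and we move to the simplest number in (value, hi): value + 1 if hi = +inf, otherwise the midpoint (value + hi)/2. On '-', the current value becomes hi and we move to value - 1 if lo = -inf, otherwise the midpoint (lo + value)/2.
Start at 0.
Step 1: sign = -, move left. Bounds: (-inf, 0). Value = -1
Step 2: sign = -, move left. Bounds: (-inf, -1). Value = -2
Step 3: sign = -, move left. Bounds: (-inf, -2). Value = -3
Step 4: sign = -, move left. Bounds: (-inf, -3). Value = -4
Step 5: sign = +, move right. Bounds: (-4, -3). Value = -7/2
Step 6: sign = +, move right. Bounds: (-7/2, -3). Value = -13/4
Step 7: sign = +, move right. Bounds: (-13/4, -3). Value = -25/8
The surreal number with sign expansion ----+++ is -25/8.

-25/8


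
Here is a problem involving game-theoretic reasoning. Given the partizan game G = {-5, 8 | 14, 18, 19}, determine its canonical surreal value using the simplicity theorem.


Left options: {-5, 8}, max = 8
Right options: {14, 18, 19}, min = 14
All options are numbers and max(Left) < min(Right), so by the simplicity theorem the value is the simplest (earliest-born) number strictly between 8 and 14.
Integers 9 through 13 all lie strictly between 8 and 14.
Among integers, the simplest (lowest birthday = smallest |n|; 0 is born on day 0, +-n on day n) is 9.
No non-integer in the interval can be simpler: if x is a non-integer in the interval, then floor(x) or ceil(x) also lies in the interval (the interval contains an integer), and both are proper prefixes of x's sign expansion, i.e. born earlier. So the game value is 9.
Game value = 9

9


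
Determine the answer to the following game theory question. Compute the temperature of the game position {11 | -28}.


The game is {11 | -28}, a switch {a | b} with numbers a > b.
Cooling {a | b} by t gives {a - t | b + t}, which stops being hot when a - t = b + t, i.e. at t = (a - b)/2. So the temperature of a switch is (a - b)/2.
Temperature = (Left option - Right option) / 2
= (11 - (-28)) / 2
= 39 / 2
= 39/2

39/2


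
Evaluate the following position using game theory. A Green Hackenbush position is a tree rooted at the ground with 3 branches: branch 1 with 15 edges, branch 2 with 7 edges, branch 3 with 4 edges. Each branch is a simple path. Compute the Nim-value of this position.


The tree has 3 branches from the ground vertex.
In Green Hackenbush, the Nim-value of a simple path of length k is k.
Branch 1: length 15, Nim-value = 15
Branch 2: length 7, Nim-value = 7
Branch 3: length 4, Nim-value = 4
Total Nim-value = XOR of all branch values:
0 XOR 15 = 15
15 XOR 7 = 8
8 XOR 4 = 12
Nim-value of the tree = 12

12


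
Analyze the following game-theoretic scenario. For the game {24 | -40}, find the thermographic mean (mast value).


Game = {24 | -40}, a switch {a | b} with numbers a > b.
Its thermograph has left wall a - t and right wall b + t, which meet at t = (a - b)/2, where both equal (a + b)/2. So the mast (mean value) is at (a + b)/2.
Mean = (24 + (-40))/2 = -16/2 = -8

-8


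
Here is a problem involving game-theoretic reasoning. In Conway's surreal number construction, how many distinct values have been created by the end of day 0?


Day 0: {|} = 0 is born. Count = 1.
Day n: the number of surreal numbers born by day n is 2^(n+1) - 1.
By day 0: 2^1 - 1 = 1
By day 0: 1 surreal numbers.

1


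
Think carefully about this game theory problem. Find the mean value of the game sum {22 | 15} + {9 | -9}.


G1 = {22 | 15}, G2 = {9 | -9}
Each is a switch {a | b} with numbers a > b; its mean value is (a + b)/2, and mean value is additive over game sums: m(G1 + G2) = m(G1) + m(G2).
Mean of G1 = (22 + (15))/2 = 37/2 = 37/2
Mean of G2 = (9 + (-9))/2 = 0/2 = 0
Mean of G1 + G2 = 37/2 + 0 = 37/2

37/2


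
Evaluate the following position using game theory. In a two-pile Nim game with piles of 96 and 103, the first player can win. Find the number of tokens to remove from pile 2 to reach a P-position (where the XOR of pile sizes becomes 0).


Piles: 96 and 103
Current XOR: 96 XOR 103 = 7 (non-zero, so this is an N-position).
To make the XOR zero, we need to find a move that balances the piles.
For pile 2 (size 103): target = 103 XOR 7 = 96
We reduce pile 2 from 103 to 96.
Tokens removed: 103 - 96 = 7
Verification: 96 XOR 96 = 0

7


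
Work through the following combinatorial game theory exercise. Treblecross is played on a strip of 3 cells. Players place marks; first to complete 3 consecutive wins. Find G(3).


Treblecross: place X on empty cells; 3-in-a-row wins.
Playing within two cells of an existing X lets the opponent win at once, so sensible play treats the cells i-2..i+2 around each X as dead. The player left with no safe cell loses, so this is a normal-play take-away game on strips of safe cells.
Placing X at cell i (0-indexed) of a strip of k safe cells leaves independent strips of sizes max(0, i-2) and max(0, k-i-3). Hence G(k) = mex{ G(max(0,i-2)) XOR G(max(0,k-i-3)) : 0 <= i < k }, with G(0) = 0.
G(1): splits (0,0):0^0=0 -> mex({0}) = 1
G(2): splits (0,0):0^0=0 -> mex({0}) = 1
G(3): splits (0,0):0^0=0 -> mex({0}) = 1
Therefore G(3) = 1.

1


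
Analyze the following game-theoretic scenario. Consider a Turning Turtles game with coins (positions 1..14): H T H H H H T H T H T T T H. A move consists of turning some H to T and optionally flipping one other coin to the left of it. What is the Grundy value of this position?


Coins: H T H H H H T H T H T T T H
Key fact: a single head at position k behaves exactly like a Nim heap of size k (turning it to T and optionally flipping a coin at j < k corresponds to moving the heap from k to j, or to 0), and heads combine as a disjunctive sum (two heads at the same place would cancel, matching j XOR j = 0). So the Nim-value is the XOR of the 1-indexed positions of the heads.
Face-up positions (1-indexed): [1, 3, 4, 5, 6, 8, 10, 14]
XOR 0 with 1: 0 XOR 1 = 1
XOR 1 with 3: 1 XOR 3 = 2
XOR 2 with 4: 2 XOR 4 = 6
XOR 6 with 5: 6 XOR 5 = 3
XOR 3 with 6: 3 XOR 6 = 5
XOR 5 with 8: 5 XOR 8 = 13
XOR 13 with 10: 13 XOR 10 = 7
XOR 7 with 14: 7 XOR 14 = 9
Nim-value = 9

9


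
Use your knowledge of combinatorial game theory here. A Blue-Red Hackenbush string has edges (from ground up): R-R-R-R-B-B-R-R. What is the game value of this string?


Edges (from ground): R-R-R-R-B-B-R-R
By Berlekamp's sign-expansion rule, a Blue-Red Hackenbush stalk has the value of the surreal number whose sign sequence is the edge sequence with B -> + and R -> -.
Sign sequence: ----++--
Trace the sign expansion in the surreal number tree, starting from 0:
Edge 1: R (sign -) -> bounds (-inf, 0), value = -1
Edge 2: R (sign -) -> bounds (-inf, -1), value = -2
Edge 3: R (sign -) -> bounds (-inf, -2), value = -3
Edge 4: R (sign -) -> bounds (-inf, -3), value = -4
Edge 5: B (sign +) -> bounds (-4, -3), value = -7/2
Edge 6: B (sign +) -> bounds (-7/2, -3), value = -13/4
Edge 7: R (sign -) -> bounds (-7/2, -13/4), value = -27/8
Edge 8: R (sign -) -> bounds (-7/2, -27/8), value = -55/16
Game value = -55/16

-55/16


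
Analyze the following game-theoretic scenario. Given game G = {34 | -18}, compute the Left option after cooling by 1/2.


Original game: {34 | -18} (a switch {a | b} with a > b).
Cooling by t (for t below the temperature (a - b)/2 = 26) taxes each move by t: {a | b} cooled by t is {a - t | b + t}.
Cooling amount: t = 1/2
Cooled Left option: 34 - 1/2 = 67/2
Cooled Right option: -18 + 1/2 = -35/2
Cooled game: {67/2 | -35/2}
Left option = 67/2

67/2


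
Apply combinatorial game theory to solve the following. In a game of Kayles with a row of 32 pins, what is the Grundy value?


Kayles: a move removes 1 or 2 adjacent pins from a contiguous row.
Removing pins from a row of k leaves two independent rows (a, b) with a + b = k - 1 (one pin) or a + b = k - 2 (two pins); an end removal gives a = 0.
By Sprague-Grundy, G(k) = mex{ G(a) XOR G(b) } over all these splits. G(0) = 0.
G(1): splits (0,0):0^0=0 -> mex({0}) = 1
G(2): splits (0,1):0^1=1 (0,0):0^0=0 -> mex({0, 1}) = 2
G(3): splits (0,2):0^2=2 (1,1):1^1=0 (0,1):0^1=1 -> mex({0, 1, 2}) = 3
G(4): splits (0,3):0^3=3 (1,2):1^2=3 (0,2):0^2=2 (1,1):1^1=0 -> mex({0, 2, 3}) = 1
G(5): splits (0,4):0^1=1 (1,3):1^3=2 (2,2):2^2=0 (0,3):0^3=3 (1,2):1^2=3 -> mex({0, 1, 2, 3}) = 4
G(6) = mex({0, 1, 2, 4}) = 3
G(7) = mex({0, 1, 3, 4, 5}) = 2
G(8) = mex({0, 2, 3, 5, 6}) = 1
G(9) = mex({0, 1, 2, 3, 6, 7}) = 4
G(10) = mex({0, 1, 3, 4, 5, 7}) = 2
G(11) = mex({0, 1, 2, 3, 4, 5}) = 6
G(12) = mex({0, 1, 2, 3, 5, 6, 7}) = 4
G(13) = mex({0, 2, 3, 4, 6, 7}) = 1
G(14) = mex({0, 1, 4, 5, 6, 7}) = 2
G(15) = mex({0, 1, 2, 3, 4, 5, 6}) = 7
G(16) = mex({0, 2, 3, 5, 6, 7}) = 1
G(17) = mex({0, 1, 2, 3, 5, 6, 7}) = 4
G(18) = mex({0, 1, 2, 4, 5, 6}) = 3
G(19) = mex({0, 1, 3, 4, 5, 7}) = 2
G(20) = mex({0, 2, 3, 4, 5, 6, 7}) = 1
G(21) = mex({0, 1, 2, 3, 5, 6, 7}) = 4
G(22) = mex({0, 1, 2, 3, 4, 5, 7}) = 6
G(23) = mex({0, 1, 2, 3, 4, 5, 6}) = 7
G(24) = mex({0, 1, 2, 3, 5, 6, 7}) = 4
G(25) = mex({0, 2, 3, 4, 6, 7}) = 1
G(26) = mex({0, 1, 3, 4, 5, 6, 7}) = 2
G(27) = mex({0, 1, 2, 3, 4, 5, 6, 7}) = 8
G(28) = mex({0, 1, 2, 3, 4, 6, 7, 8}) = 5
G(29) = mex({0, 1, 2, 3, 5, 6, 7, 8, 9}) = 4
G(30) = mex({0, 1, 2, 3, 4, 5, 6, 9, 10}) = 7
G(31) = mex({0, 1, 3, 4, 5, 7, 10, 11}) = 2
G(32) = mex({0, 2, 3, 4, 5, 6, 7, 9, 11}) = 1
Therefore G(32) = 1.

1


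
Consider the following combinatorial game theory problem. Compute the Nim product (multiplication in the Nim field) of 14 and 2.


Nim multiplication is bilinear over XOR: (u XOR v) * w = (u*w) XOR (v*w).
So we split each operand into its bit components and XOR the pairwise Nim products.
14 = 2 + 4 + 8 (as XOR of powers of 2).
2 = 2 (as XOR of powers of 2).
Using the standard Nim-product table on single bits:
  2*2 = 3,   2*4 = 8,   2*8 = 12,
  4*4 = 6,   4*8 = 11,  8*8 = 13,
and  1*x = x (identity), k*l = l*k (commutative).
Pairwise Nim products:
  2 * 2 = 3
  4 * 2 = 8
  8 * 2 = 12
XOR them: 3 XOR 8 XOR 12 = 7.
Result: 14 * 2 = 7 (in Nim).

7


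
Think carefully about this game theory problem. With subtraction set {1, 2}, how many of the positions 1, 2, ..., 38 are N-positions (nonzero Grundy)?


Subtraction set S = {1, 2}, so G(n) = n mod 3.
G(n) = 0 when n is a multiple of 3.
Multiples of 3 in [1, 38]: 12
N-positions (nonzero Grundy) = 38 - 12 = 26

26


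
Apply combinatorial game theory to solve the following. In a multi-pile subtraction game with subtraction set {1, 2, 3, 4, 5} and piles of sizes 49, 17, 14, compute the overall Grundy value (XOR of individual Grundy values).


Subtraction set: {1, 2, 3, 4, 5}
For this subtraction set, G(n) = n mod 6 (period = max + 1 = 6).
Pile 1 (size 49): G(49) = 49 mod 6 = 1
Pile 2 (size 17): G(17) = 17 mod 6 = 5
Pile 3 (size 14): G(14) = 14 mod 6 = 2
Total Grundy value = XOR of all: 1 XOR 5 XOR 2 = 6

6


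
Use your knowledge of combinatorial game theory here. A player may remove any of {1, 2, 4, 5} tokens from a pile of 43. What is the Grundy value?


The subtraction set is S = {1, 2, 4, 5}.
G(k) = mex{ G(k - s) : s in S, s <= k }. We compute iteratively: G(0) = 0.
G(1) = mex({0}) = 1
G(2) = mex({0, 1}) = 2
G(3) = mex({1, 2}) = 0
G(4) = mex({0, 2}) = 1
G(5) = mex({0, 1}) = 2
G(6) = mex({1, 2}) = 0
G(7) = mex({0, 2}) = 1
Observe that G(3)..G(7) = 0, 1, 2, 0, 1 repeats G(0)..G(4) = 0, 1, 2, 0, 1.
For k >= max(S) = 5, G(k) is determined by the previous 5 values G(k-5)..G(k-1); a window of 5 consecutive values has recurred shifted by 3, so by induction G(k + 3) = G(k) for all k >= 0: the sequence is periodic from the start with period 3.
One period: G(0..2) = 0, 1, 2.
43 mod 3 = 1, so G(43) = G(1) = 1.

1


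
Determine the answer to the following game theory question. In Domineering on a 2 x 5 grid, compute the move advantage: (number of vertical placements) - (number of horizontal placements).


Board is 2 x 5 (rows x cols).
Left (vertical) placements: (rows-1) * cols = 1 * 5 = 5
Right (horizontal) placements: rows * (cols-1) = 2 * 4 = 8
Advantage = Left - Right = 5 - 8 = -3

-3


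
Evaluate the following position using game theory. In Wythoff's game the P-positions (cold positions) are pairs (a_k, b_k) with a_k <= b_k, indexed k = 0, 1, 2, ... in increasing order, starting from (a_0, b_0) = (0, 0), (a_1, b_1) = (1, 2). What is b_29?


By Wythoff's theorem, a_k = floor(k * phi) and b_k = floor(k * phi^2) = a_k + k, where phi = (1 + sqrt(5))/2 is the golden ratio.
phi = (1 + sqrt(5))/2 = 1.618034
phi^2 = phi + 1 = 2.618034
k = 29
k * phi^2 = 29 * 2.618034 = 75.922986
b_29 = floor(k * phi^2) = 75 (check: a_29 + k = 46 + 29 = 75)

75


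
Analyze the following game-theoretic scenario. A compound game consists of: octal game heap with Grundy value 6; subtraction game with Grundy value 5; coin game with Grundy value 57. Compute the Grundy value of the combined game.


By the Sprague-Grundy theorem, the Grundy value of a sum of games is the XOR of individual Grundy values.
octal game heap: Grundy value = 6. Running XOR: 0 XOR 6 = 6
subtraction game: Grundy value = 5. Running XOR: 6 XOR 5 = 3
coin game: Grundy value = 57. Running XOR: 3 XOR 57 = 58
The combined Grundy value is 58.

58


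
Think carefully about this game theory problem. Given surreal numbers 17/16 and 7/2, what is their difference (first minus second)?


x = 17/16, y = 7/2
Converting to common denominator: 16
x = 17/16, y = 56/16
x - y = 17/16 - 7/2 = -39/16

-39/16


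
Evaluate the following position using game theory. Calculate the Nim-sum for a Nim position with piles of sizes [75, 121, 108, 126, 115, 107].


We need the XOR (exclusive or) of all pile sizes.
After XOR-ing pile 1 (size 75): 0 XOR 75 = 75
After XOR-ing pile 2 (size 121): 75 XOR 121 = 50
After XOR-ing pile 3 (size 108): 50 XOR 108 = 94
After XOR-ing pile 4 (size 126): 94 XOR 126 = 32
After XOR-ing pile 5 (size 115): 32 XOR 115 = 83
After XOR-ing pile 6 (size 107): 83 XOR 107 = 56
The Nim-value of this position is 56.

56


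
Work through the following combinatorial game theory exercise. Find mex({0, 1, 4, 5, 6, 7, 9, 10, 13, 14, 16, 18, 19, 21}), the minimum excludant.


Set = {0, 1, 4, 5, 6, 7, 9, 10, 13, 14, 16, 18, 19, 21}
0 is in the set.
1 is in the set.
2 is NOT in the set. This is the mex.
mex = 2

2


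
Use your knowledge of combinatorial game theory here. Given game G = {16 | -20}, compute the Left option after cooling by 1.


Original game: {16 | -20} (a switch {a | b} with a > b).
Cooling by t (for t below the temperature (a - b)/2 = 18) taxes each move by t: {a | b} cooled by t is {a - t | b + t}.
Cooling amount: t = 1
Cooled Left option: 16 - 1 = 15
Cooled Right option: -20 + 1 = -19
Cooled game: {15 | -19}
Left option = 15

15


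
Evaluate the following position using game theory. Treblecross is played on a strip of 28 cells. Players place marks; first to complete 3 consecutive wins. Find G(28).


Treblecross: place X on empty cells; 3-in-a-row wins.
Playing within two cells of an existing X lets the opponent win at once, so sensible play treats the cells i-2..i+2 around each X as dead. The player left with no safe cell loses, so this is a normal-play take-away game on strips of safe cells.
Placing X at cell i (0-indexed) of a strip of k safe cells leaves independent strips of sizes max(0, i-2) and max(0, k-i-3). Hence G(k) = mex{ G(max(0,i-2)) XOR G(max(0,k-i-3)) : 0 <= i < k }, with G(0) = 0.
G(1): splits (0,0):0^0=0 -> mex({0}) = 1
G(2): splits (0,0):0^0=0 -> mex({0}) = 1
G(3): splits (0,0):0^0=0 -> mex({0}) = 1
G(4): splits (0,1):0^1=1 (0,0):0^0=0 -> mex({0, 1}) = 2
G(5): splits (0,2):0^1=1 (0,1):0^1=1 (0,0):0^0=0 -> mex({0, 1}) = 2
G(6) = mex({1}) = 0
G(7) = mex({0, 1, 2}) = 3
G(8) = mex({0, 1, 2}) = 3
G(9) = mex({0, 2}) = 1
G(10) = mex({0, 2, 3}) = 1
G(11) = mex({0, 3}) = 1
G(12) = mex({1, 3}) = 0
G(13) = mex({0, 1, 2, 3}) = 4
G(14) = mex({0, 1, 2}) = 3
G(15) = mex({0, 1, 2}) = 3
G(16) = mex({0, 1, 2, 4}) = 3
G(17) = mex({0, 1, 3, 4}) = 2
G(18) = mex({0, 1, 3, 4}) = 2
G(19) = mex({0, 1, 3, 5}) = 2
G(20) = mex({0, 1, 2, 3, 5}) = 4
G(21) = mex({0, 1, 2, 3, 5}) = 4
G(22) = mex({1, 2, 6}) = 0
G(23) = mex({0, 1, 2, 3, 4, 6}) = 5
G(24) = mex({0, 1, 2, 3, 4}) = 5
G(25) = mex({0, 1, 3, 4, 7}) = 2
G(26) = mex({0, 1, 3, 4, 5, 7}) = 2
G(27) = mex({0, 1, 3, 5}) = 2
G(28) = mex({0, 1, 2, 5}) = 3
Therefore G(28) = 3.

3


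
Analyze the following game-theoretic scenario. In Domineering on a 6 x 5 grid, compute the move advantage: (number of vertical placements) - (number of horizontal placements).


Board is 6 x 5 (rows x cols).
Left (vertical) placements: (rows-1) * cols = 5 * 5 = 25
Right (horizontal) placements: rows * (cols-1) = 6 * 4 = 24
Advantage = Left - Right = 25 - 24 = 1

1


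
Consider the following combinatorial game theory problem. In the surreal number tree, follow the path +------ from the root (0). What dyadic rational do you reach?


Sign expansion: +------
Rule: track bounds (lo, hi), initially (-inf, +inf). On '+', the current value becomes lo and we move to the simplest number in (value, hi): value + 1 if hi = +inf, otherwise the midpoint (value + hi)/2. On '-', the current value becomes hi and we move to value - 1 if lo = -inf, otherwise the midpoint (lo + value)/2.
Start at 0.
Step 1: sign = +, move right. Bounds: (0, +inf). Value = 1
Step 2: sign = -, move left. Bounds: (0, 1). Value = 1/2
Step 3: sign = -, move left. Bounds: (0, 1/2). Value = 1/4
Step 4: sign = -, move left. Bounds: (0, 1/4). Value = 1/8
Step 5: sign = -, move left. Bounds: (0, 1/8). Value = 1/16
Step 6: sign = -, move left. Bounds: (0, 1/16). Value = 1/32
Step 7: sign = -, move left. Bounds: (0, 1/32). Value = 1/64
The surreal number with sign expansion +------ is 1/64.

1/64


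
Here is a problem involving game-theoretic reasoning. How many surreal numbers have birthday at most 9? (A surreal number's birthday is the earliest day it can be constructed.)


Day 0: {|} = 0 is born. Count = 1.
Day n: the number of surreal numbers born by day n is 2^(n+1) - 1.
By day 0: 2^1 - 1 = 1
By day 1: 2^2 - 1 = 3
By day 2: 2^3 - 1 = 7
By day 3: 2^4 - 1 = 15
By day 4: 2^5 - 1 = 31
By day 5: 2^6 - 1 = 63
By day 6: 2^7 - 1 = 127
By day 7: 2^8 - 1 = 255
By day 8: 2^9 - 1 = 511
By day 9: 2^10 - 1 = 1023
By day 9: 1023 surreal numbers.

1023


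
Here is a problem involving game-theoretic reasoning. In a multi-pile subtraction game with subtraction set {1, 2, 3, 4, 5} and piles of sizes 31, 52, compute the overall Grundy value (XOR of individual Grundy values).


Subtraction set: {1, 2, 3, 4, 5}
For this subtraction set, G(n) = n mod 6 (period = max + 1 = 6).
Pile 1 (size 31): G(31) = 31 mod 6 = 1
Pile 2 (size 52): G(52) = 52 mod 6 = 4
Total Grundy value = XOR of all: 1 XOR 4 = 5

5


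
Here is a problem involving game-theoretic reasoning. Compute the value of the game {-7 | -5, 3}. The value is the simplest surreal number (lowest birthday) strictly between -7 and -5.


Left options: {-7}, max = -7
Right options: {-5, 3}, min = -5
All options are numbers and max(Left) < min(Right), so by the simplicity theorem the value is the simplest (earliest-born) number strictly between -7 and -5.
The only integer strictly between -7 and -5 is -6.
No non-integer in the interval can be simpler: if x is a non-integer in the interval, then floor(x) or ceil(x) also lies in the interval (the interval contains an integer), and both are proper prefixes of x's sign expansion, i.e. born earlier. So the game value is -6.
Game value = -6

-6


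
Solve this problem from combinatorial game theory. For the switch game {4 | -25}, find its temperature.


The game is {4 | -25}, a switch {a | b} with numbers a > b.
Cooling {a | b} by t gives {a - t | b + t}, which stops being hot when a - t = b + t, i.e. at t = (a - b)/2. So the temperature of a switch is (a - b)/2.
Temperature = (Left option - Right option) / 2
= (4 - (-25)) / 2
= 29 / 2
= 29/2

29/2
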